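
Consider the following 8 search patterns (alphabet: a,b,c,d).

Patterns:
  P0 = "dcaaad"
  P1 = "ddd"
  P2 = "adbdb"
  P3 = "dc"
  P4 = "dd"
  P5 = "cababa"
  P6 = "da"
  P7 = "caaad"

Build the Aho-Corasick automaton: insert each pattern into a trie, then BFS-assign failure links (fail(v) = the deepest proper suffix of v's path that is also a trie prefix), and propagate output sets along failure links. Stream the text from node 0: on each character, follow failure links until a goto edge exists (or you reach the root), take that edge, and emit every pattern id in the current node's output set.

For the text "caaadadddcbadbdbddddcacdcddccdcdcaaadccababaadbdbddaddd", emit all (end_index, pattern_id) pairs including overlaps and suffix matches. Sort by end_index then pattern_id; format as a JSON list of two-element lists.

Construct AC machine:
Trie (insert patterns):
  0='ε' goto a→9 c→14 d→1
  1='d' goto a→20 c→2 d→7
  2='dc' goto a→3  ←P3
  3='dca' goto a→4
  4='dcaa' goto a→5
  5='dcaaa' goto d→6
  6='dcaaad' goto ·  ←P0
  7='dd' goto d→8  ←P4
  8='ddd' goto ·  ←P1
  9='a' goto d→10
  10='ad' goto b→11
  11='adb' goto d→12
  12='adbd' goto b→13
  13='adbdb' goto ·  ←P2
  14='c' goto a→15
  15='ca' goto a→21 b→16
  16='cab' goto a→17
  17='caba' goto b→18
  18='cabab' goto a→19
  19='cababa' goto ·  ←P5
  20='da' goto ·  ←P6
  21='caa' goto a→22
  22='caaa' goto d→23
  23='caaad' goto ·  ←P7

Failure links (BFS by depth):
  n1('d'): parent n0 fail=0; on 'd' 0 → fail=0;  out ∅∪∅=∅
  n9('a'): parent n0 fail=0; on 'a' 0 → fail=0;  out ∅∪∅=∅
  n14('c'): parent n0 fail=0; on 'c' 0 → fail=0;  out ∅∪∅=∅
  n2('dc'): parent n1 fail=0; on 'c' 0 → fail=14;  out {3}∪∅={3}
  n7('dd'): parent n1 fail=0; on 'd' 0 → fail=1;  out {4}∪∅={4}
  n10('ad'): parent n9 fail=0; on 'd' 0 → fail=1;  out ∅∪∅=∅
  n15('ca'): parent n14 fail=0; on 'a' 0 → fail=9;  out ∅∪∅=∅
  n20('da'): parent n1 fail=0; on 'a' 0 → fail=9;  out {6}∪∅={6}
  n3('dca'): parent n2 fail=14; on 'a' 14 → fail=15;  out ∅∪∅=∅
  n8('ddd'): parent n7 fail=1; on 'd' 1 → fail=7;  out {1}∪{4}={1,4}
  n11('adb'): parent n10 fail=1; on 'b' 1→0 → fail=0;  out ∅∪∅=∅
  n16('cab'): parent n15 fail=9; on 'b' 9→0 → fail=0;  out ∅∪∅=∅
  n21('caa'): parent n15 fail=9; on 'a' 9→0 → fail=9;  out ∅∪∅=∅
  n4('dcaa'): parent n3 fail=15; on 'a' 15 → fail=21;  out ∅∪∅=∅
  n12('adbd'): parent n11 fail=0; on 'd' 0 → fail=1;  out ∅∪∅=∅
  n17('caba'): parent n16 fail=0; on 'a' 0 → fail=9;  out ∅∪∅=∅
  n22('caaa'): parent n21 fail=9; on 'a' 9→0 → fail=9;  out ∅∪∅=∅
  n5('dcaaa'): parent n4 fail=21; on 'a' 21 → fail=22;  out ∅∪∅=∅
  n13('adbdb'): parent n12 fail=1; on 'b' 1→0 → fail=0;  out {2}∪∅={2}
  n18('cabab'): parent n17 fail=9; on 'b' 9→0 → fail=0;  out ∅∪∅=∅
  n23('caaad'): parent n22 fail=9; on 'd' 9 → fail=10;  out {7}∪∅={7}
  n6('dcaaad'): parent n5 fail=22; on 'd' 22 → fail=23;  out {0}∪{7}={0,7}
  n19('cababa'): parent n18 fail=0; on 'a' 0 → fail=9;  out {5}∪∅={5}

Scan:
[0] read 'c'  n0⇒n14
[1] read 'a'  n14⇒n15
[2] read 'a'  n15⇒n21
[3] read 'a'  n21⇒n22
[4] read 'd'  n22⇒n23  → match P7@[0:4]
[5] read 'a'  n23⇒n20 (via fail)  → match P6@[4:5]
[6] read 'd'  n20⇒n10 (via fail)
[7] read 'd'  n10⇒n7 (via fail)  → match P4@[6:7]
[8] read 'd'  n7⇒n8  → match P1@[6:8],P4@[7:8]
[9] read 'c'  n8⇒n2 (via fail)  → match P3@[8:9]
[10] read 'b'  n2⇒n0 (via fail)
[11] read 'a'  n0⇒n9
[12] read 'd'  n9⇒n10
[13] read 'b'  n10⇒n11
[14] read 'd'  n11⇒n12
[15] read 'b'  n12⇒n13  → match P2@[11:15]
[16] read 'd'  n13⇒n1 (via fail)
[17] read 'd'  n1⇒n7  → match P4@[16:17]
[18] read 'd'  n7⇒n8  → match P1@[16:18],P4@[17:18]
[19] read 'd'  n8⇒n8 (via fail)  → match P1@[17:19],P4@[18:19]
[20] read 'c'  n8⇒n2 (via fail)  → match P3@[19:20]
[21] read 'a'  n2⇒n3
[22] read 'c'  n3⇒n14 (via fail)
[23] read 'd'  n14⇒n1 (via fail)
[24] read 'c'  n1⇒n2  → match P3@[23:24]
[25] read 'd'  n2⇒n1 (via fail)
[26] read 'd'  n1⇒n7  → match P4@[25:26]
[27] read 'c'  n7⇒n2 (via fail)  → match P3@[26:27]
[28] read 'c'  n2⇒n14 (via fail)
[29] read 'd'  n14⇒n1 (via fail)
[30] read 'c'  n1⇒n2  → match P3@[29:30]
[31] read 'd'  n2⇒n1 (via fail)
[32] read 'c'  n1⇒n2  → match P3@[31:32]
[33] read 'a'  n2⇒n3
[34] read 'a'  n3⇒n4
[35] read 'a'  n4⇒n5
[36] read 'd'  n5⇒n6  → match P0@[31:36],P7@[32:36]
[37] read 'c'  n6⇒n2 (via fail)  → match P3@[36:37]
[38] read 'c'  n2⇒n14 (via fail)
[39] read 'a'  n14⇒n15
[40] read 'b'  n15⇒n16
[41] read 'a'  n16⇒n17
[42] read 'b'  n17⇒n18
[43] read 'a'  n18⇒n19  → match P5@[38:43]
[44] read 'a'  n19⇒n9 (via fail)
[45] read 'd'  n9⇒n10
[46] read 'b'  n10⇒n11
[47] read 'd'  n11⇒n12
[48] read 'b'  n12⇒n13  → match P2@[44:48]
[49] read 'd'  n13⇒n1 (via fail)
[50] read 'd'  n1⇒n7  → match P4@[49:50]
[51] read 'a'  n7⇒n20 (via fail)  → match P6@[50:51]
[52] read 'd'  n20⇒n10 (via fail)
[53] read 'd'  n10⇒n7 (via fail)  → match P4@[52:53]
[54] read 'd'  n7⇒n8  → match P1@[52:54],P4@[53:54]

Result: [[4,7],[5,6],[7,4],[8,1],[8,4],[9,3],[15,2],[17,4],[18,1],[18,4],[19,1],[19,4],[20,3],[24,3],[26,4],[27,3],[30,3],[32,3],[36,0],[36,7],[37,3],[43,5],[48,2],[50,4],[51,6],[53,4],[54,1],[54,4]]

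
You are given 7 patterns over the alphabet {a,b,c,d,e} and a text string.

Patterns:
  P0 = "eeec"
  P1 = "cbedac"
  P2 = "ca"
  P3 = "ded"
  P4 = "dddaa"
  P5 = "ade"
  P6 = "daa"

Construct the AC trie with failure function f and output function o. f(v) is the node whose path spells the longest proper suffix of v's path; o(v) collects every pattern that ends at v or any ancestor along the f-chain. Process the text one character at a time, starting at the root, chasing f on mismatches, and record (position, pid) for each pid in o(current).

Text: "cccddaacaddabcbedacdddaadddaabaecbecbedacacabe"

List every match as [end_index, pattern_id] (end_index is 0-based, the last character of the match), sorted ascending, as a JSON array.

Build:
Trie nodes:
  0='ε' goto a→19 c→5 d→12 e→1
  1='e' goto e→2
  2='ee' goto e→3
  3='eee' goto c→4
  4='eeec' goto ·  ←P0
  5='c' goto a→11 b→6
  6='cb' goto e→7
  7='cbe' goto d→8
  8='cbed' goto a→9
  9='cbeda' goto c→10
  10='cbedac' goto ·  ←P1
  11='ca' goto ·  ←P2
  12='d' goto a→22 d→15 e→13
  13='de' goto d→14
  14='ded' goto ·  ←P3
  15='dd' goto d→16
  16='ddd' goto a→17
  17='ddda' goto a→18
  18='dddaa' goto ·  ←P4
  19='a' goto d→20
  20='ad' goto e→21
  21='ade' goto ·  ←P5
  22='da' goto a→23
  23='daa' goto ·  ←P6

Failure links (BFS by depth):
  n1('e'): parent n0 fail=0; on 'e' 0 → fail=0;  out ∅∪∅=∅
  n5('c'): parent n0 fail=0; on 'c' 0 → fail=0;  out ∅∪∅=∅
  n12('d'): parent n0 fail=0; on 'd' 0 → fail=0;  out ∅∪∅=∅
  n19('a'): parent n0 fail=0; on 'a' 0 → fail=0;  out ∅∪∅=∅
  n2('ee'): parent n1 fail=0; on 'e' 0 → fail=1;  out ∅∪∅=∅
  n6('cb'): parent n5 fail=0; on 'b' 0 → fail=0;  out ∅∪∅=∅
  n11('ca'): parent n5 fail=0; on 'a' 0 → fail=19;  out {2}∪∅={2}
  n13('de'): parent n12 fail=0; on 'e' 0 → fail=1;  out ∅∪∅=∅
  n15('dd'): parent n12 fail=0; on 'd' 0 → fail=12;  out ∅∪∅=∅
  n20('ad'): parent n19 fail=0; on 'd' 0 → fail=12;  out ∅∪∅=∅
  n22('da'): parent n12 fail=0; on 'a' 0 → fail=19;  out ∅∪∅=∅
  n3('eee'): parent n2 fail=1; on 'e' 1 → fail=2;  out ∅∪∅=∅
  n7('cbe'): parent n6 fail=0; on 'e' 0 → fail=1;  out ∅∪∅=∅
  n14('ded'): parent n13 fail=1; on 'd' 1→0 → fail=12;  out {3}∪∅={3}
  n16('ddd'): parent n15 fail=12; on 'd' 12 → fail=15;  out ∅∪∅=∅
  n21('ade'): parent n20 fail=12; on 'e' 12 → fail=13;  out {5}∪∅={5}
  n23('daa'): parent n22 fail=19; on 'a' 19→0 → fail=19;  out {6}∪∅={6}
  n4('eeec'): parent n3 fail=2; on 'c' 2→1→0 → fail=5;  out {0}∪∅={0}
  n8('cbed'): parent n7 fail=1; on 'd' 1→0 → fail=12;  out ∅∪∅=∅
  n17('ddda'): parent n16 fail=15; on 'a' 15→12 → fail=22;  out ∅∪∅=∅
  n9('cbeda'): parent n8 fail=12; on 'a' 12 → fail=22;  out ∅∪∅=∅
  n18('dddaa'): parent n17 fail=22; on 'a' 22 → fail=23;  out {4}∪{6}={4,6}
  n10('cbedac'): parent n9 fail=22; on 'c' 22→19→0 → fail=5;  out {1}∪∅={1}

Run:
i=0 'c': node 0→5
i=1 'c': node 5→5 ·f
i=2 'c': node 5→5 ·f
i=3 'd': node 5→12 ·f
i=4 'd': node 12→15
i=5 'a': node 15→22 ·f
i=6 'a': node 22→23  ** P6@[4:6]
i=7 'c': node 23→5 ·f
i=8 'a': node 5→11  ** P2@[7:8]
i=9 'd': node 11→20 ·f
i=10 'd': node 20→15 ·f
i=11 'a': node 15→22 ·f
i=12 'b': node 22→0 ·f
i=13 'c': node 0→5
i=14 'b': node 5→6
i=15 'e': node 6→7
i=16 'd': node 7→8
i=17 'a': node 8→9
i=18 'c': node 9→10  ** P1@[13:18]
i=19 'd': node 10→12 ·f
i=20 'd': node 12→15
i=21 'd': node 15→16
i=22 'a': node 16→17
i=23 'a': node 17→18  ** P4@[19:23],P6@[21:23]
i=24 'd': node 18→20 ·f
i=25 'd': node 20→15 ·f
i=26 'd': node 15→16
i=27 'a': node 16→17
i=28 'a': node 17→18  ** P4@[24:28],P6@[26:28]
i=29 'b': node 18→0 ·f
i=30 'a': node 0→19
i=31 'e': node 19→1 ·f
i=32 'c': node 1→5 ·f
i=33 'b': node 5→6
i=34 'e': node 6→7
i=35 'c': node 7→5 ·f
i=36 'b': node 5→6
i=37 'e': node 6→7
i=38 'd': node 7→8
i=39 'a': node 8→9
i=40 'c': node 9→10  ** P1@[35:40]
i=41 'a': node 10→11 ·f  ** P2@[40:41]
i=42 'c': node 11→5 ·f
i=43 'a': node 5→11  ** P2@[42:43]
i=44 'b': node 11→0 ·f
i=45 'e': node 0→1

Matches: [[6,6],[8,2],[18,1],[23,4],[23,6],[28,4],[28,6],[40,1],[41,2],[43,2]]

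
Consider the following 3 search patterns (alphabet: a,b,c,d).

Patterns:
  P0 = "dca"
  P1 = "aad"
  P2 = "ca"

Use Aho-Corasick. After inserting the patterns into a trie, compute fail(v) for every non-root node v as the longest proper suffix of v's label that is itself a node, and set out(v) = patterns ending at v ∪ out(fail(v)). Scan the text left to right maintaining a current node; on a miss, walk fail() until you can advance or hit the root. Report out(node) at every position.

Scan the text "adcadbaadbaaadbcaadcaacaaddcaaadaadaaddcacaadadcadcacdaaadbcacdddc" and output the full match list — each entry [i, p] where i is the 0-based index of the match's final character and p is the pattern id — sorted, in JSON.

Construct AC machine:
Trie nodes:
  n0 'ε': a→4 c→7 d→1
  n1 'd': c→2
  n2 'dc': a→3
  n3 'dca': ·  [P0 ends]
  n4 'a': a→5
  n5 'aa': d→6
  n6 'aad': ·  [P1 ends]
  n7 'c': a→8
  n8 'ca': ·  [P2 ends]

Failure links (BFS by depth):
  fail(1) 'd': from fail(0)=0 chase 'd': 0 ⇒ 0;  out=∅∪out(0)=∅
  fail(4) 'a': from fail(0)=0 chase 'a': 0 ⇒ 0;  out=∅∪out(0)=∅
  fail(7) 'c': from fail(0)=0 chase 'c': 0 ⇒ 0;  out=∅∪out(0)=∅
  fail(2) 'dc': from fail(1)=0 chase 'c': 0 ⇒ 7;  out=∅∪out(7)=∅
  fail(5) 'aa': from fail(4)=0 chase 'a': 0 ⇒ 4;  out=∅∪out(4)=∅
  fail(8) 'ca': from fail(7)=0 chase 'a': 0 ⇒ 4;  out={2}∪out(4)={2}
  fail(3) 'dca': from fail(2)=7 chase 'a': 7 ⇒ 8;  out={0}∪out(8)={0,2}
  fail(6) 'aad': from fail(5)=4 chase 'd': 4→0 ⇒ 1;  out={1}∪out(1)={1}

Scan:
[0] read 'a'  n0⇒n4
[1] read 'd'  n4⇒n1 (via fail)
[2] read 'c'  n1⇒n2
[3] read 'a'  n2⇒n3  ** P0@[1:3],P2@[2:3]
[4] read 'd'  n3⇒n1 (via fail)
[5] read 'b'  n1⇒n0 (via fail)
[6] read 'a'  n0⇒n4
[7] read 'a'  n4⇒n5
[8] read 'd'  n5⇒n6  ** P1@[6:8]
[9] read 'b'  n6⇒n0 (via fail)
[10] read 'a'  n0⇒n4
[11] read 'a'  n4⇒n5
[12] read 'a'  n5⇒n5 (via fail)
[13] read 'd'  n5⇒n6  ** P1@[11:13]
[14] read 'b'  n6⇒n0 (via fail)
[15] read 'c'  n0⇒n7
[16] read 'a'  n7⇒n8  ** P2@[15:16]
[17] read 'a'  n8⇒n5 (via fail)
[18] read 'd'  n5⇒n6  ** P1@[16:18]
[19] read 'c'  n6⇒n2 (via fail)
[20] read 'a'  n2⇒n3  ** P0@[18:20],P2@[19:20]
[21] read 'a'  n3⇒n5 (via fail)
[22] read 'c'  n5⇒n7 (via fail)
[23] read 'a'  n7⇒n8  ** P2@[22:23]
[24] read 'a'  n8⇒n5 (via fail)
[25] read 'd'  n5⇒n6  ** P1@[23:25]
[26] read 'd'  n6⇒n1 (via fail)
[27] read 'c'  n1⇒n2
[28] read 'a'  n2⇒n3  ** P0@[26:28],P2@[27:28]
[29] read 'a'  n3⇒n5 (via fail)
[30] read 'a'  n5⇒n5 (via fail)
[31] read 'd'  n5⇒n6  ** P1@[29:31]
[32] read 'a'  n6⇒n4 (via fail)
[33] read 'a'  n4⇒n5
[34] read 'd'  n5⇒n6  ** P1@[32:34]
[35] read 'a'  n6⇒n4 (via fail)
[36] read 'a'  n4⇒n5
[37] read 'd'  n5⇒n6  ** P1@[35:37]
[38] read 'd'  n6⇒n1 (via fail)
[39] read 'c'  n1⇒n2
[40] read 'a'  n2⇒n3  ** P0@[38:40],P2@[39:40]
[41] read 'c'  n3⇒n7 (via fail)
[42] read 'a'  n7⇒n8  ** P2@[41:42]
[43] read 'a'  n8⇒n5 (via fail)
[44] read 'd'  n5⇒n6  ** P1@[42:44]
[45] read 'a'  n6⇒n4 (via fail)
[46] read 'd'  n4⇒n1 (via fail)
[47] read 'c'  n1⇒n2
[48] read 'a'  n2⇒n3  ** P0@[46:48],P2@[47:48]
[49] read 'd'  n3⇒n1 (via fail)
[50] read 'c'  n1⇒n2
[51] read 'a'  n2⇒n3  ** P0@[49:51],P2@[50:51]
[52] read 'c'  n3⇒n7 (via fail)
[53] read 'd'  n7⇒n1 (via fail)
[54] read 'a'  n1⇒n4 (via fail)
[55] read 'a'  n4⇒n5
[56] read 'a'  n5⇒n5 (via fail)
[57] read 'd'  n5⇒n6  ** P1@[55:57]
[58] read 'b'  n6⇒n0 (via fail)
[59] read 'c'  n0⇒n7
[60] read 'a'  n7⇒n8  ** P2@[59:60]
[61] read 'c'  n8⇒n7 (via fail)
[62] read 'd'  n7⇒n1 (via fail)
[63] read 'd'  n1⇒n1 (via fail)
[64] read 'd'  n1⇒n1 (via fail)
[65] read 'c'  n1⇒n2

All matches (sorted): [[3,0],[3,2],[8,1],[13,1],[16,2],[18,1],[20,0],[20,2],[23,2],[25,1],[28,0],[28,2],[31,1],[34,1],[37,1],[40,0],[40,2],[42,2],[44,1],[48,0],[48,2],[51,0],[51,2],[57,1],[60,2]]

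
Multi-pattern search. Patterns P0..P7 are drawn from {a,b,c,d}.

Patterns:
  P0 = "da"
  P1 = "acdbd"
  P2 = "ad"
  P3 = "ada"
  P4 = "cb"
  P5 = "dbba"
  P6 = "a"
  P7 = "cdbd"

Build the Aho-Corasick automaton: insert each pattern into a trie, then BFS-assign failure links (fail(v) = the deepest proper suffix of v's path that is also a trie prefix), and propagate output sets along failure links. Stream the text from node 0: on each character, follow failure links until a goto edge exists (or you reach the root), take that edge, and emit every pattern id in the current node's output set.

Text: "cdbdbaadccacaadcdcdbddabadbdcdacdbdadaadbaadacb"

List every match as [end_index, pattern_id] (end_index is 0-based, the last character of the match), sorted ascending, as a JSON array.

Build automaton:
Trie nodes:
  n0 'ε': a→3 c→10 d→1
  n1 'd': a→2 b→12
  n2 'da': ·  ←P0
  n3 'a': c→4 d→8  ←P6
  n4 'ac': d→5
  n5 'acd': b→6
  n6 'acdb': d→7
  n7 'acdbd': ·  ←P1
  n8 'ad': a→9  ←P2
  n9 'ada': ·  ←P3
  n10 'c': b→11 d→15
  n11 'cb': ·  ←P4
  n12 'db': b→13
  n13 'dbb': a→14
  n14 'dbba': ·  ←P5
  n15 'cd': b→16
  n16 'cdb': d→17
  n17 'cdbd': ·  ←P7

BFS fail/out derivation:
  n1('d'): parent n0 fail=0; on 'd' 0 → fail=0;  out ∅∪∅=∅
  n3('a'): parent n0 fail=0; on 'a' 0 → fail=0;  out {6}∪∅={6}
  n10('c'): parent n0 fail=0; on 'c' 0 → fail=0;  out ∅∪∅=∅
  n2('da'): parent n1 fail=0; on 'a' 0 → fail=3;  out {0}∪{6}={0,6}
  n4('ac'): parent n3 fail=0; on 'c' 0 → fail=10;  out ∅∪∅=∅
  n8('ad'): parent n3 fail=0; on 'd' 0 → fail=1;  out {2}∪∅={2}
  n11('cb'): parent n10 fail=0; on 'b' 0 → fail=0;  out {4}∪∅={4}
  n12('db'): parent n1 fail=0; on 'b' 0 → fail=0;  out ∅∪∅=∅
  n15('cd'): parent n10 fail=0; on 'd' 0 → fail=1;  out ∅∪∅=∅
  n5('acd'): parent n4 fail=10; on 'd' 10 → fail=15;  out ∅∪∅=∅
  n9('ada'): parent n8 fail=1; on 'a' 1 → fail=2;  out {3}∪{0,6}={0,3,6}
  n13('dbb'): parent n12 fail=0; on 'b' 0 → fail=0;  out ∅∪∅=∅
  n16('cdb'): parent n15 fail=1; on 'b' 1 → fail=12;  out ∅∪∅=∅
  n6('acdb'): parent n5 fail=15; on 'b' 15 → fail=16;  out ∅∪∅=∅
  n14('dbba'): parent n13 fail=0; on 'a' 0 → fail=3;  out {5}∪{6}={5,6}
  n17('cdbd'): parent n16 fail=12; on 'd' 12→0 → fail=1;  out {7}∪∅={7}
  n7('acdbd'): parent n6 fail=16; on 'd' 16 → fail=17;  out {1}∪{7}={1,7}

Text stream:
i=0 'c': node 0→10
i=1 'd': node 10→15
i=2 'b': node 15→16
i=3 'd': node 16→17  ** P7@[0:3]
i=4 'b': node 17→12 (fail-walked)
i=5 'a': node 12→3 (fail-walked)  ** P6@[5:5]
i=6 'a': node 3→3 (fail-walked)  ** P6@[6:6]
i=7 'd': node 3→8  ** P2@[6:7]
i=8 'c': node 8→10 (fail-walked)
i=9 'c': node 10→10 (fail-walked)
i=10 'a': node 10→3 (fail-walked)  ** P6@[10:10]
i=11 'c': node 3→4
i=12 'a': node 4→3 (fail-walked)  ** P6@[12:12]
i=13 'a': node 3→3 (fail-walked)  ** P6@[13:13]
i=14 'd': node 3→8  ** P2@[13:14]
i=15 'c': node 8→10 (fail-walked)
i=16 'd': node 10→15
i=17 'c': node 15→10 (fail-walked)
i=18 'd': node 10→15
i=19 'b': node 15→16
i=20 'd': node 16→17  ** P7@[17:20]
i=21 'd': node 17→1 (fail-walked)
i=22 'a': node 1→2  ** P0@[21:22],P6@[22:22]
i=23 'b': node 2→0 (fail-walked)
i=24 'a': node 0→3  ** P6@[24:24]
i=25 'd': node 3→8  ** P2@[24:25]
i=26 'b': node 8→12 (fail-walked)
i=27 'd': node 12→1 (fail-walked)
i=28 'c': node 1→10 (fail-walked)
i=29 'd': node 10→15
i=30 'a': node 15→2 (fail-walked)  ** P0@[29:30],P6@[30:30]
i=31 'c': node 2→4 (fail-walked)
i=32 'd': node 4→5
i=33 'b': node 5→6
i=34 'd': node 6→7  ** P1@[30:34],P7@[31:34]
i=35 'a': node 7→2 (fail-walked)  ** P0@[34:35],P6@[35:35]
i=36 'd': node 2→8 (fail-walked)  ** P2@[35:36]
i=37 'a': node 8→9  ** P0@[36:37],P3@[35:37],P6@[37:37]
i=38 'a': node 9→3 (fail-walked)  ** P6@[38:38]
i=39 'd': node 3→8  ** P2@[38:39]
i=40 'b': node 8→12 (fail-walked)
i=41 'a': node 12→3 (fail-walked)  ** P6@[41:41]
i=42 'a': node 3→3 (fail-walked)  ** P6@[42:42]
i=43 'd': node 3→8  ** P2@[42:43]
i=44 'a': node 8→9  ** P0@[43:44],P3@[42:44],P6@[44:44]
i=45 'c': node 9→4 (fail-walked)
i=46 'b': node 4→11 (fail-walked)  ** P4@[45:46]

All matches (sorted): [[3,7],[5,6],[6,6],[7,2],[10,6],[12,6],[13,6],[14,2],[20,7],[22,0],[22,6],[24,6],[25,2],[30,0],[30,6],[34,1],[34,7],[35,0],[35,6],[36,2],[37,0],[37,3],[37,6],[38,6],[39,2],[41,6],[42,6],[43,2],[44,0],[44,3],[44,6],[46,4]]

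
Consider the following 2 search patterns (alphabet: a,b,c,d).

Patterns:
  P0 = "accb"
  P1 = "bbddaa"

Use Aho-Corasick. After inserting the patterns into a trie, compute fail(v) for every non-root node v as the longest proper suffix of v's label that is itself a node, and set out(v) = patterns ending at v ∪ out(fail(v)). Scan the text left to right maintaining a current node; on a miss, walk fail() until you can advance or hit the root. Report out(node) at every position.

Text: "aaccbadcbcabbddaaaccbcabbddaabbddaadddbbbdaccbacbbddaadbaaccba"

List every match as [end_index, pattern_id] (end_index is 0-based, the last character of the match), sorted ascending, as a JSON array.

Build automaton:
Trie (insert patterns):
  n0 'ε': a→1 b→5
  n1 'a': c→2
  n2 'ac': c→3
  n3 'acc': b→4
  n4 'accb': ·  ←P0
  n5 'b': b→6
  n6 'bb': d→7
  n7 'bbd': d→8
  n8 'bbdd': a→9
  n9 'bbdda': a→10
  n10 'bbddaa': ·  ←P1

BFS fail/out derivation:
  n1('a'): parent n0 fail=0; on 'a' 0 → fail=0;  out ∅∪∅=∅
  n5('b'): parent n0 fail=0; on 'b' 0 → fail=0;  out ∅∪∅=∅
  n2('ac'): parent n1 fail=0; on 'c' 0 → fail=0;  out ∅∪∅=∅
  n6('bb'): parent n5 fail=0; on 'b' 0 → fail=5;  out ∅∪∅=∅
  n3('acc'): parent n2 fail=0; on 'c' 0 → fail=0;  out ∅∪∅=∅
  n7('bbd'): parent n6 fail=5; on 'd' 5→0 → fail=0;  out ∅∪∅=∅
  n4('accb'): parent n3 fail=0; on 'b' 0 → fail=5;  out {0}∪∅={0}
  n8('bbdd'): parent n7 fail=0; on 'd' 0 → fail=0;  out ∅∪∅=∅
  n9('bbdda'): parent n8 fail=0; on 'a' 0 → fail=1;  out ∅∪∅=∅
  n10('bbddaa'): parent n9 fail=1; on 'a' 1→0 → fail=1;  out {1}∪∅={1}

Scan:
i=0 'a': node 0→1
i=1 'a': node 1→1 ·f
i=2 'c': node 1→2
i=3 'c': node 2→3
i=4 'b': node 3→4  emit P0@[1:4]
i=5 'a': node 4→1 ·f
i=6 'd': node 1→0 ·f
i=7 'c': node 0→0
i=8 'b': node 0→5
i=9 'c': node 5→0 ·f
i=10 'a': node 0→1
i=11 'b': node 1→5 ·f
i=12 'b': node 5→6
i=13 'd': node 6→7
i=14 'd': node 7→8
i=15 'a': node 8→9
i=16 'a': node 9→10  emit P1@[11:16]
i=17 'a': node 10→1 ·f
i=18 'c': node 1→2
i=19 'c': node 2→3
i=20 'b': node 3→4  emit P0@[17:20]
i=21 'c': node 4→0 ·f
i=22 'a': node 0→1
i=23 'b': node 1→5 ·f
i=24 'b': node 5→6
i=25 'd': node 6→7
i=26 'd': node 7→8
i=27 'a': node 8→9
i=28 'a': node 9→10  emit P1@[23:28]
i=29 'b': node 10→5 ·f
i=30 'b': node 5→6
i=31 'd': node 6→7
i=32 'd': node 7→8
i=33 'a': node 8→9
i=34 'a': node 9→10  emit P1@[29:34]
i=35 'd': node 10→0 ·f
i=36 'd': node 0→0
i=37 'd': node 0→0
i=38 'b': node 0→5
i=39 'b': node 5→6
i=40 'b': node 6→6 ·f
i=41 'd': node 6→7
i=42 'a': node 7→1 ·f
i=43 'c': node 1→2
i=44 'c': node 2→3
i=45 'b': node 3→4  emit P0@[42:45]
i=46 'a': node 4→1 ·f
i=47 'c': node 1→2
i=48 'b': node 2→5 ·f
i=49 'b': node 5→6
i=50 'd': node 6→7
i=51 'd': node 7→8
i=52 'a': node 8→9
i=53 'a': node 9→10  emit P1@[48:53]
i=54 'd': node 10→0 ·f
i=55 'b': node 0→5
i=56 'a': node 5→1 ·f
i=57 'a': node 1→1 ·f
i=58 'c': node 1→2
i=59 'c': node 2→3
i=60 'b': node 3→4  emit P0@[57:60]
i=61 'a': node 4→1 ·f

All matches (sorted): [[4,0],[16,1],[20,0],[28,1],[34,1],[45,0],[53,1],[60,0]]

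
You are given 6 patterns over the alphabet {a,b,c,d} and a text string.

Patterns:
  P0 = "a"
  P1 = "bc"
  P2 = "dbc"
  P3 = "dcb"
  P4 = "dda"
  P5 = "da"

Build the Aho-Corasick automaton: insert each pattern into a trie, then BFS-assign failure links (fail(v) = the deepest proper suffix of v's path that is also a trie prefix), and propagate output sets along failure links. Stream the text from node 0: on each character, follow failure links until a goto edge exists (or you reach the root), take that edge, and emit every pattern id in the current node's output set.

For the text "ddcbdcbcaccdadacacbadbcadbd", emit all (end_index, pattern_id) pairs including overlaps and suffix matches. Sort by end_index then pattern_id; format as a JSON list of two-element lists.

Build:
Trie (insert patterns):
  0='ε' goto a→1 b→2 d→4
  1='a' goto ·  [P0 ends]
  2='b' goto c→3
  3='bc' goto ·  [P1 ends]
  4='d' goto a→11 b→5 c→7 d→9
  5='db' goto c→6
  6='dbc' goto ·  [P2 ends]
  7='dc' goto b→8
  8='dcb' goto ·  [P3 ends]
  9='dd' goto a→10
  10='dda' goto ·  [P4 ends]
  11='da' goto ·  [P5 ends]

Failure links (BFS by depth):
  n1('a'): parent n0 fail=0; on 'a' 0 → fail=0;  out {0}∪∅={0}
  n2('b'): parent n0 fail=0; on 'b' 0 → fail=0;  out ∅∪∅=∅
  n4('d'): parent n0 fail=0; on 'd' 0 → fail=0;  out ∅∪∅=∅
  n3('bc'): parent n2 fail=0; on 'c' 0 → fail=0;  out {1}∪∅={1}
  n5('db'): parent n4 fail=0; on 'b' 0 → fail=2;  out ∅∪∅=∅
  n7('dc'): parent n4 fail=0; on 'c' 0 → fail=0;  out ∅∪∅=∅
  n9('dd'): parent n4 fail=0; on 'd' 0 → fail=4;  out ∅∪∅=∅
  n11('da'): parent n4 fail=0; on 'a' 0 → fail=1;  out {5}∪{0}={0,5}
  n6('dbc'): parent n5 fail=2; on 'c' 2 → fail=3;  out {2}∪{1}={1,2}
  n8('dcb'): parent n7 fail=0; on 'b' 0 → fail=2;  out {3}∪∅={3}
  n10('dda'): parent n9 fail=4; on 'a' 4 → fail=11;  out {4}∪{0,5}={0,4,5}

Run:
i=0 'd': node 0→4
i=1 'd': node 4→9
i=2 'c': node 9→7 (via fail)
i=3 'b': node 7→8  emit P3@[1:3]
i=4 'd': node 8→4 (via fail)
i=5 'c': node 4→7
i=6 'b': node 7→8  emit P3@[4:6]
i=7 'c': node 8→3 (via fail)  emit P1@[6:7]
i=8 'a': node 3→1 (via fail)  emit P0@[8:8]
i=9 'c': node 1→0 (via fail)
i=10 'c': node 0→0
i=11 'd': node 0→4
i=12 'a': node 4→11  emit P0@[12:12],P5@[11:12]
i=13 'd': node 11→4 (via fail)
i=14 'a': node 4→11  emit P0@[14:14],P5@[13:14]
i=15 'c': node 11→0 (via fail)
i=16 'a': node 0→1  emit P0@[16:16]
i=17 'c': node 1→0 (via fail)
i=18 'b': node 0→2
i=19 'a': node 2→1 (via fail)  emit P0@[19:19]
i=20 'd': node 1→4 (via fail)
i=21 'b': node 4→5
i=22 'c': node 5→6  emit P1@[21:22],P2@[20:22]
i=23 'a': node 6→1 (via fail)  emit P0@[23:23]
i=24 'd': node 1→4 (via fail)
i=25 'b': node 4→5
i=26 'd': node 5→4 (via fail)

Result: [[3,3],[6,3],[7,1],[8,0],[12,0],[12,5],[14,0],[14,5],[16,0],[19,0],[22,1],[22,2],[23,0]]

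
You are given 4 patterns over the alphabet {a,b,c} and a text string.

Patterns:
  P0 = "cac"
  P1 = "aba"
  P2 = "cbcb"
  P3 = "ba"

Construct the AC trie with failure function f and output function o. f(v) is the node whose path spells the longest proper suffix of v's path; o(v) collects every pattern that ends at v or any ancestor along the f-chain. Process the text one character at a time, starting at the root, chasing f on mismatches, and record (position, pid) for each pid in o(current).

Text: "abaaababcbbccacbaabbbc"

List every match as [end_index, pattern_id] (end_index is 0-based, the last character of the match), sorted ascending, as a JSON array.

Build:
Trie nodes:
  n0 'ε': a→4 b→10 c→1
  n1 'c': a→2 b→7
  n2 'ca': c→3
  n3 'cac': ·  ←P0
  n4 'a': b→5
  n5 'ab': a→6
  n6 'aba': ·  ←P1
  n7 'cb': c→8
  n8 'cbc': b→9
  n9 'cbcb': ·  ←P2
  n10 'b': a→11
  n11 'ba': ·  ←P3

Failure links (BFS by depth):
  n1('c'): parent n0 fail=0; on 'c' 0 → fail=0;  out ∅∪∅=∅
  n4('a'): parent n0 fail=0; on 'a' 0 → fail=0;  out ∅∪∅=∅
  n10('b'): parent n0 fail=0; on 'b' 0 → fail=0;  out ∅∪∅=∅
  n2('ca'): parent n1 fail=0; on 'a' 0 → fail=4;  out ∅∪∅=∅
  n5('ab'): parent n4 fail=0; on 'b' 0 → fail=10;  out ∅∪∅=∅
  n7('cb'): parent n1 fail=0; on 'b' 0 → fail=10;  out ∅∪∅=∅
  n11('ba'): parent n10 fail=0; on 'a' 0 → fail=4;  out {3}∪∅={3}
  n3('cac'): parent n2 fail=4; on 'c' 4→0 → fail=1;  out {0}∪∅={0}
  n6('aba'): parent n5 fail=10; on 'a' 10 → fail=11;  out {1}∪{3}={1,3}
  n8('cbc'): parent n7 fail=10; on 'c' 10→0 → fail=1;  out ∅∪∅=∅
  n9('cbcb'): parent n8 fail=1; on 'b' 1 → fail=7;  out {2}∪∅={2}

Text stream:
[0] read 'a'  n0⇒n4
[1] read 'b'  n4⇒n5
[2] read 'a'  n5⇒n6  → match P1@[0:2],P3@[1:2]
[3] read 'a'  n6⇒n4 (fail-walked)
[4] read 'a'  n4⇒n4 (fail-walked)
[5] read 'b'  n4⇒n5
[6] read 'a'  n5⇒n6  → match P1@[4:6],P3@[5:6]
[7] read 'b'  n6⇒n5 (fail-walked)
[8] read 'c'  n5⇒n1 (fail-walked)
[9] read 'b'  n1⇒n7
[10] read 'b'  n7⇒n10 (fail-walked)
[11] read 'c'  n10⇒n1 (fail-walked)
[12] read 'c'  n1⇒n1 (fail-walked)
[13] read 'a'  n1⇒n2
[14] read 'c'  n2⇒n3  → match P0@[12:14]
[15] read 'b'  n3⇒n7 (fail-walked)
[16] read 'a'  n7⇒n11 (fail-walked)  → match P3@[15:16]
[17] read 'a'  n11⇒n4 (fail-walked)
[18] read 'b'  n4⇒n5
[19] read 'b'  n5⇒n10 (fail-walked)
[20] read 'b'  n10⇒n10 (fail-walked)
[21] read 'c'  n10⇒n1 (fail-walked)

Matches: [[2,1],[2,3],[6,1],[6,3],[14,0],[16,3]]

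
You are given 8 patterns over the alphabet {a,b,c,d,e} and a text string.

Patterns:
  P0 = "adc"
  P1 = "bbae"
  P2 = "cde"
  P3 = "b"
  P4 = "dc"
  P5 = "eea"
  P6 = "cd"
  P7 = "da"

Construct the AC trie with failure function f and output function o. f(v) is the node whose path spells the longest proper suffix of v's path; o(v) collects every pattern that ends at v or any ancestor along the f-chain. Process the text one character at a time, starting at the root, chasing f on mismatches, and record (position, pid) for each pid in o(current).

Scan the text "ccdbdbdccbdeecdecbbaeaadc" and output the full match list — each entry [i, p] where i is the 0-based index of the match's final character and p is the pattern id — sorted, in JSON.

Build:
Trie nodes:
  0='ε' goto a→1 b→4 c→8 d→11 e→13
  1='a' goto d→2
  2='ad' goto c→3
  3='adc' goto ·  ←P0
  4='b' goto b→5  ←P3
  5='bb' goto a→6
  6='bba' goto e→7
  7='bbae' goto ·  ←P1
  8='c' goto d→9
  9='cd' goto e→10  ←P6
  10='cde' goto ·  ←P2
  11='d' goto a→16 c→12
  12='dc' goto ·  ←P4
  13='e' goto e→14
  14='ee' goto a→15
  15='eea' goto ·  ←P5
  16='da' goto ·  ←P7

BFS fail/out derivation:
  n1('a'): parent n0 fail=0; on 'a' 0 → fail=0;  out ∅∪∅=∅
  n4('b'): parent n0 fail=0; on 'b' 0 → fail=0;  out {3}∪∅={3}
  n8('c'): parent n0 fail=0; on 'c' 0 → fail=0;  out ∅∪∅=∅
  n11('d'): parent n0 fail=0; on 'd' 0 → fail=0;  out ∅∪∅=∅
  n13('e'): parent n0 fail=0; on 'e' 0 → fail=0;  out ∅∪∅=∅
  n2('ad'): parent n1 fail=0; on 'd' 0 → fail=11;  out ∅∪∅=∅
  n5('bb'): parent n4 fail=0; on 'b' 0 → fail=4;  out ∅∪{3}={3}
  n9('cd'): parent n8 fail=0; on 'd' 0 → fail=11;  out {6}∪∅={6}
  n12('dc'): parent n11 fail=0; on 'c' 0 → fail=8;  out {4}∪∅={4}
  n14('ee'): parent n13 fail=0; on 'e' 0 → fail=13;  out ∅∪∅=∅
  n16('da'): parent n11 fail=0; on 'a' 0 → fail=1;  out {7}∪∅={7}
  n3('adc'): parent n2 fail=11; on 'c' 11 → fail=12;  out {0}∪{4}={0,4}
  n6('bba'): parent n5 fail=4; on 'a' 4→0 → fail=1;  out ∅∪∅=∅
  n10('cde'): parent n9 fail=11; on 'e' 11→0 → fail=13;  out {2}∪∅={2}
  n15('eea'): parent n14 fail=13; on 'a' 13→0 → fail=1;  out {5}∪∅={5}
  n7('bbae'): parent n6 fail=1; on 'e' 1→0 → fail=13;  out {1}∪∅={1}

Run:
pos 0 'c': at 8
pos 1 'c': at 8 (via fail)
pos 2 'd': at 9  emit P6@[1:2]
pos 3 'b': at 4 (via fail)  emit P3@[3:3]
pos 4 'd': at 11 (via fail)
pos 5 'b': at 4 (via fail)  emit P3@[5:5]
pos 6 'd': at 11 (via fail)
pos 7 'c': at 12  emit P4@[6:7]
pos 8 'c': at 8 (via fail)
pos 9 'b': at 4 (via fail)  emit P3@[9:9]
pos 10 'd': at 11 (via fail)
pos 11 'e': at 13 (via fail)
pos 12 'e': at 14
pos 13 'c': at 8 (via fail)
pos 14 'd': at 9  emit P6@[13:14]
pos 15 'e': at 10  emit P2@[13:15]
pos 16 'c': at 8 (via fail)
pos 17 'b': at 4 (via fail)  emit P3@[17:17]
pos 18 'b': at 5  emit P3@[18:18]
pos 19 'a': at 6
pos 20 'e': at 7  emit P1@[17:20]
pos 21 'a': at 1 (via fail)
pos 22 'a': at 1 (via fail)
pos 23 'd': at 2
pos 24 'c': at 3  emit P0@[22:24],P4@[23:24]

Result: [[2,6],[3,3],[5,3],[7,4],[9,3],[14,6],[15,2],[17,3],[18,3],[20,1],[24,0],[24,4]]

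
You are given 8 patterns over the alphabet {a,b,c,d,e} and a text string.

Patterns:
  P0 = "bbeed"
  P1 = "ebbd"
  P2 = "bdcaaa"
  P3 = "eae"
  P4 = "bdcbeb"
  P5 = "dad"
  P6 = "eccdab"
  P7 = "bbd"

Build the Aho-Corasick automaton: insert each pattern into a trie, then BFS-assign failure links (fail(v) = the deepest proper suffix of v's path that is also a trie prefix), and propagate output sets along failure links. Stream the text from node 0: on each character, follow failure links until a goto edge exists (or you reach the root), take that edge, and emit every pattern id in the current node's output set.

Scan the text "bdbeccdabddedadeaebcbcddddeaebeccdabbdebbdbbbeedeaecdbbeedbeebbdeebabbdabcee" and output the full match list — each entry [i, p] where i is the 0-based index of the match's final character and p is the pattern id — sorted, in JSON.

Build automaton:
Trie (insert patterns):
  n0 'ε': b→1 d→20 e→6
  n1 'b': b→2 d→10
  n2 'bb': d→28 e→3
  n3 'bbe': e→4
  n4 'bbee': d→5
  n5 'bbeed': ·  [P0 ends]
  n6 'e': a→15 b→7 c→23
  n7 'eb': b→8
  n8 'ebb': d→9
  n9 'ebbd': ·  [P1 ends]
  n10 'bd': c→11
  n11 'bdc': a→12 b→17
  n12 'bdca': a→13
  n13 'bdcaa': a→14
  n14 'bdcaaa': ·  [P2 ends]
  n15 'ea': e→16
  n16 'eae': ·  [P3 ends]
  n17 'bdcb': e→18
  n18 'bdcbe': b→19
  n19 'bdcbeb': ·  [P4 ends]
  n20 'd': a→21
  n21 'da': d→22
  n22 'dad': ·  [P5 ends]
  n23 'ec': c→24
  n24 'ecc': d→25
  n25 'eccd': a→26
  n26 'eccda': b→27
  n27 'eccdab': ·  [P6 ends]
  n28 'bbd': ·  [P7 ends]

BFS fail/out derivation:
  n1('b'): parent n0 fail=0; on 'b' 0 → fail=0;  out ∅∪∅=∅
  n6('e'): parent n0 fail=0; on 'e' 0 → fail=0;  out ∅∪∅=∅
  n20('d'): parent n0 fail=0; on 'd' 0 → fail=0;  out ∅∪∅=∅
  n2('bb'): parent n1 fail=0; on 'b' 0 → fail=1;  out ∅∪∅=∅
  n7('eb'): parent n6 fail=0; on 'b' 0 → fail=1;  out ∅∪∅=∅
  n10('bd'): parent n1 fail=0; on 'd' 0 → fail=20;  out ∅∪∅=∅
  n15('ea'): parent n6 fail=0; on 'a' 0 → fail=0;  out ∅∪∅=∅
  n21('da'): parent n20 fail=0; on 'a' 0 → fail=0;  out ∅∪∅=∅
  n23('ec'): parent n6 fail=0; on 'c' 0 → fail=0;  out ∅∪∅=∅
  n3('bbe'): parent n2 fail=1; on 'e' 1→0 → fail=6;  out ∅∪∅=∅
  n8('ebb'): parent n7 fail=1; on 'b' 1 → fail=2;  out ∅∪∅=∅
  n11('bdc'): parent n10 fail=20; on 'c' 20→0 → fail=0;  out ∅∪∅=∅
  n16('eae'): parent n15 fail=0; on 'e' 0 → fail=6;  out {3}∪∅={3}
  n22('dad'): parent n21 fail=0; on 'd' 0 → fail=20;  out {5}∪∅={5}
  n24('ecc'): parent n23 fail=0; on 'c' 0 → fail=0;  out ∅∪∅=∅
  n28('bbd'): parent n2 fail=1; on 'd' 1 → fail=10;  out {7}∪∅={7}
  n4('bbee'): parent n3 fail=6; on 'e' 6→0 → fail=6;  out ∅∪∅=∅
  n9('ebbd'): parent n8 fail=2; on 'd' 2 → fail=28;  out {1}∪{7}={1,7}
  n12('bdca'): parent n11 fail=0; on 'a' 0 → fail=0;  out ∅∪∅=∅
  n17('bdcb'): parent n11 fail=0; on 'b' 0 → fail=1;  out ∅∪∅=∅
  n25('eccd'): parent n24 fail=0; on 'd' 0 → fail=20;  out ∅∪∅=∅
  n5('bbeed'): parent n4 fail=6; on 'd' 6→0 → fail=20;  out {0}∪∅={0}
  n13('bdcaa'): parent n12 fail=0; on 'a' 0 → fail=0;  out ∅∪∅=∅
  n18('bdcbe'): parent n17 fail=1; on 'e' 1→0 → fail=6;  out ∅∪∅=∅
  n26('eccda'): parent n25 fail=20; on 'a' 20 → fail=21;  out ∅∪∅=∅
  n14('bdcaaa'): parent n13 fail=0; on 'a' 0 → fail=0;  out {2}∪∅={2}
  n19('bdcbeb'): parent n18 fail=6; on 'b' 6 → fail=7;  out {4}∪∅={4}
  n27('eccdab'): parent n26 fail=21; on 'b' 21→0 → fail=1;  out {6}∪∅={6}

Run:
pos 0 'b': at 1
pos 1 'd': at 10
pos 2 'b': at 1 (fail-walked)
pos 3 'e': at 6 (fail-walked)
pos 4 'c': at 23
pos 5 'c': at 24
pos 6 'd': at 25
pos 7 'a': at 26
pos 8 'b': at 27  emit P6@[3:8]
pos 9 'd': at 10 (fail-walked)
pos 10 'd': at 20 (fail-walked)
pos 11 'e': at 6 (fail-walked)
pos 12 'd': at 20 (fail-walked)
pos 13 'a': at 21
pos 14 'd': at 22  emit P5@[12:14]
pos 15 'e': at 6 (fail-walked)
pos 16 'a': at 15
pos 17 'e': at 16  emit P3@[15:17]
pos 18 'b': at 7 (fail-walked)
pos 19 'c': at 0 (fail-walked)
pos 20 'b': at 1
pos 21 'c': at 0 (fail-walked)
pos 22 'd': at 20
pos 23 'd': at 20 (fail-walked)
pos 24 'd': at 20 (fail-walked)
pos 25 'd': at 20 (fail-walked)
pos 26 'e': at 6 (fail-walked)
pos 27 'a': at 15
pos 28 'e': at 16  emit P3@[26:28]
pos 29 'b': at 7 (fail-walked)
pos 30 'e': at 6 (fail-walked)
pos 31 'c': at 23
pos 32 'c': at 24
pos 33 'd': at 25
pos 34 'a': at 26
pos 35 'b': at 27  emit P6@[30:35]
pos 36 'b': at 2 (fail-walked)
pos 37 'd': at 28  emit P7@[35:37]
pos 38 'e': at 6 (fail-walked)
pos 39 'b': at 7
pos 40 'b': at 8
pos 41 'd': at 9  emit P1@[38:41],P7@[39:41]
pos 42 'b': at 1 (fail-walked)
pos 43 'b': at 2
pos 44 'b': at 2 (fail-walked)
pos 45 'e': at 3
pos 46 'e': at 4
pos 47 'd': at 5  emit P0@[43:47]
pos 48 'e': at 6 (fail-walked)
pos 49 'a': at 15
pos 50 'e': at 16  emit P3@[48:50]
pos 51 'c': at 23 (fail-walked)
pos 52 'd': at 20 (fail-walked)
pos 53 'b': at 1 (fail-walked)
pos 54 'b': at 2
pos 55 'e': at 3
pos 56 'e': at 4
pos 57 'd': at 5  emit P0@[53:57]
pos 58 'b': at 1 (fail-walked)
pos 59 'e': at 6 (fail-walked)
pos 60 'e': at 6 (fail-walked)
pos 61 'b': at 7
pos 62 'b': at 8
pos 63 'd': at 9  emit P1@[60:63],P7@[61:63]
pos 64 'e': at 6 (fail-walked)
pos 65 'e': at 6 (fail-walked)
pos 66 'b': at 7
pos 67 'a': at 0 (fail-walked)
pos 68 'b': at 1
pos 69 'b': at 2
pos 70 'd': at 28  emit P7@[68:70]
pos 71 'a': at 21 (fail-walked)
pos 72 'b': at 1 (fail-walked)
pos 73 'c': at 0 (fail-walked)
pos 74 'e': at 6
pos 75 'e': at 6 (fail-walked)

Result: [[8,6],[14,5],[17,3],[28,3],[35,6],[37,7],[41,1],[41,7],[47,0],[50,3],[57,0],[63,1],[63,7],[70,7]]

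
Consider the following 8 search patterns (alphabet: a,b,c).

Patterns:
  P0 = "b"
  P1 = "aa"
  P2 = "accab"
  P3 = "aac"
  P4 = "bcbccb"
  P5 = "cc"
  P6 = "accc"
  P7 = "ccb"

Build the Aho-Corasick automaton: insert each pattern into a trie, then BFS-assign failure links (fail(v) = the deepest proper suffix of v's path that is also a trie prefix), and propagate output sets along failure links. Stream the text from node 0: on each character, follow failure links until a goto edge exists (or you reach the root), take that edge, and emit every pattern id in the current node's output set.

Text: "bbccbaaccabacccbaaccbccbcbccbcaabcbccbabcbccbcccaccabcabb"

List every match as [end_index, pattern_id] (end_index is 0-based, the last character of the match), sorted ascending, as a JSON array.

Build:
Trie nodes:
  n0 'ε': a→2 b→1 c→14
  n1 'b': c→9  [P0 ends]
  n2 'a': a→3 c→4
  n3 'aa': c→8  [P1 ends]
  n4 'ac': c→5
  n5 'acc': a→6 c→16
  n6 'acca': b→7
  n7 'accab': ·  [P2 ends]
  n8 'aac': ·  [P3 ends]
  n9 'bc': b→10
  n10 'bcb': c→11
  n11 'bcbc': c→12
  n12 'bcbcc': b→13
  n13 'bcbccb': ·  [P4 ends]
  n14 'c': c→15
  n15 'cc': b→17  [P5 ends]
  n16 'accc': ·  [P6 ends]
  n17 'ccb': ·  [P7 ends]

BFS fail/out derivation:
  n1('b'): parent n0 fail=0; on 'b' 0 → fail=0;  out {0}∪∅={0}
  n2('a'): parent n0 fail=0; on 'a' 0 → fail=0;  out ∅∪∅=∅
  n14('c'): parent n0 fail=0; on 'c' 0 → fail=0;  out ∅∪∅=∅
  n3('aa'): parent n2 fail=0; on 'a' 0 → fail=2;  out {1}∪∅={1}
  n4('ac'): parent n2 fail=0; on 'c' 0 → fail=14;  out ∅∪∅=∅
  n9('bc'): parent n1 fail=0; on 'c' 0 → fail=14;  out ∅∪∅=∅
  n15('cc'): parent n14 fail=0; on 'c' 0 → fail=14;  out {5}∪∅={5}
  n5('acc'): parent n4 fail=14; on 'c' 14 → fail=15;  out ∅∪{5}={5}
  n8('aac'): parent n3 fail=2; on 'c' 2 → fail=4;  out {3}∪∅={3}
  n10('bcb'): parent n9 fail=14; on 'b' 14→0 → fail=1;  out ∅∪{0}={0}
  n17('ccb'): parent n15 fail=14; on 'b' 14→0 → fail=1;  out {7}∪{0}={0,7}
  n6('acca'): parent n5 fail=15; on 'a' 15→14→0 → fail=2;  out ∅∪∅=∅
  n11('bcbc'): parent n10 fail=1; on 'c' 1 → fail=9;  out ∅∪∅=∅
  n16('accc'): parent n5 fail=15; on 'c' 15→14 → fail=15;  out {6}∪{5}={5,6}
  n7('accab'): parent n6 fail=2; on 'b' 2→0 → fail=1;  out {2}∪{0}={0,2}
  n12('bcbcc'): parent n11 fail=9; on 'c' 9→14 → fail=15;  out ∅∪{5}={5}
  n13('bcbccb'): parent n12 fail=15; on 'b' 15 → fail=17;  out {4}∪{0,7}={0,4,7}

Text stream:
[0] read 'b'  n0⇒n1  emit P0@[0:0]
[1] read 'b'  n1⇒n1 (fail-walked)  emit P0@[1:1]
[2] read 'c'  n1⇒n9
[3] read 'c'  n9⇒n15 (fail-walked)  emit P5@[2:3]
[4] read 'b'  n15⇒n17  emit P0@[4:4],P7@[2:4]
[5] read 'a'  n17⇒n2 (fail-walked)
[6] read 'a'  n2⇒n3  emit P1@[5:6]
[7] read 'c'  n3⇒n8  emit P3@[5:7]
[8] read 'c'  n8⇒n5 (fail-walked)  emit P5@[7:8]
[9] read 'a'  n5⇒n6
[10] read 'b'  n6⇒n7  emit P0@[10:10],P2@[6:10]
[11] read 'a'  n7⇒n2 (fail-walked)
[12] read 'c'  n2⇒n4
[13] read 'c'  n4⇒n5  emit P5@[12:13]
[14] read 'c'  n5⇒n16  emit P5@[13:14],P6@[11:14]
[15] read 'b'  n16⇒n17 (fail-walked)  emit P0@[15:15],P7@[13:15]
[16] read 'a'  n17⇒n2 (fail-walked)
[17] read 'a'  n2⇒n3  emit P1@[16:17]
[18] read 'c'  n3⇒n8  emit P3@[16:18]
[19] read 'c'  n8⇒n5 (fail-walked)  emit P5@[18:19]
[20] read 'b'  n5⇒n17 (fail-walked)  emit P0@[20:20],P7@[18:20]
[21] read 'c'  n17⇒n9 (fail-walked)
[22] read 'c'  n9⇒n15 (fail-walked)  emit P5@[21:22]
[23] read 'b'  n15⇒n17  emit P0@[23:23],P7@[21:23]
[24] read 'c'  n17⇒n9 (fail-walked)
[25] read 'b'  n9⇒n10  emit P0@[25:25]
[26] read 'c'  n10⇒n11
[27] read 'c'  n11⇒n12  emit P5@[26:27]
[28] read 'b'  n12⇒n13  emit P0@[28:28],P4@[23:28],P7@[26:28]
[29] read 'c'  n13⇒n9 (fail-walked)
[30] read 'a'  n9⇒n2 (fail-walked)
[31] read 'a'  n2⇒n3  emit P1@[30:31]
[32] read 'b'  n3⇒n1 (fail-walked)  emit P0@[32:32]
[33] read 'c'  n1⇒n9
[34] read 'b'  n9⇒n10  emit P0@[34:34]
[35] read 'c'  n10⇒n11
[36] read 'c'  n11⇒n12  emit P5@[35:36]
[37] read 'b'  n12⇒n13  emit P0@[37:37],P4@[32:37],P7@[35:37]
[38] read 'a'  n13⇒n2 (fail-walked)
[39] read 'b'  n2⇒n1 (fail-walked)  emit P0@[39:39]
[40] read 'c'  n1⇒n9
[41] read 'b'  n9⇒n10  emit P0@[41:41]
[42] read 'c'  n10⇒n11
[43] read 'c'  n11⇒n12  emit P5@[42:43]
[44] read 'b'  n12⇒n13  emit P0@[44:44],P4@[39:44],P7@[42:44]
[45] read 'c'  n13⇒n9 (fail-walked)
[46] read 'c'  n9⇒n15 (fail-walked)  emit P5@[45:46]
[47] read 'c'  n15⇒n15 (fail-walked)  emit P5@[46:47]
[48] read 'a'  n15⇒n2 (fail-walked)
[49] read 'c'  n2⇒n4
[50] read 'c'  n4⇒n5  emit P5@[49:50]
[51] read 'a'  n5⇒n6
[52] read 'b'  n6⇒n7  emit P0@[52:52],P2@[48:52]
[53] read 'c'  n7⇒n9 (fail-walked)
[54] read 'a'  n9⇒n2 (fail-walked)
[55] read 'b'  n2⇒n1 (fail-walked)  emit P0@[55:55]
[56] read 'b'  n1⇒n1 (fail-walked)  emit P0@[56:56]

Matches: [[0,0],[1,0],[3,5],[4,0],[4,7],[6,1],[7,3],[8,5],[10,0],[10,2],[13,5],[14,5],[14,6],[15,0],[15,7],[17,1],[18,3],[19,5],[20,0],[20,7],[22,5],[23,0],[23,7],[25,0],[27,5],[28,0],[28,4],[28,7],[31,1],[32,0],[34,0],[36,5],[37,0],[37,4],[37,7],[39,0],[41,0],[43,5],[44,0],[44,4],[44,7],[46,5],[47,5],[50,5],[52,0],[52,2],[55,0],[56,0]]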